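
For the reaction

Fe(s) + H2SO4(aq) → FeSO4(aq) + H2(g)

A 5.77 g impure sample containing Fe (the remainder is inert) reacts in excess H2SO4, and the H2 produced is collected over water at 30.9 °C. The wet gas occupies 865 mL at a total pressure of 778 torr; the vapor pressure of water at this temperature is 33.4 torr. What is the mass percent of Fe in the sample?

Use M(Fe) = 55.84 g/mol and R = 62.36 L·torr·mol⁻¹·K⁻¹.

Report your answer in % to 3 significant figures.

P(H2) = 778 − 33.4 = 744.6 torr
n(H2) = PV/RT = (744.6 × 0.8650) / (62.36 × 304.05) = 0.03397 mol
n(Fe) = (1/1) × 0.03397 = 0.03397 mol
m(Fe) = 0.03397 × 55.84 = 1.897 g
%Fe = 1.897 / 5.77 × 100 = 32.88%

32.9 %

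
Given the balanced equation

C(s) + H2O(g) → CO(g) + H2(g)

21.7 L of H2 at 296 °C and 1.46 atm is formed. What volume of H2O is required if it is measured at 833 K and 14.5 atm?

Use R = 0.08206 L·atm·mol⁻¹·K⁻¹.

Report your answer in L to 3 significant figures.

n(H2) = PV/RT = (1.46 × 21.7) / (0.08206 × 569.15) = 0.6784 mol
n(H2O) = (1/1) × 0.6784 = 0.6784 mol
V = nRT/P = 0.6784 × 0.08206 × 833 / 14.5 = 3.198 L

3.20 L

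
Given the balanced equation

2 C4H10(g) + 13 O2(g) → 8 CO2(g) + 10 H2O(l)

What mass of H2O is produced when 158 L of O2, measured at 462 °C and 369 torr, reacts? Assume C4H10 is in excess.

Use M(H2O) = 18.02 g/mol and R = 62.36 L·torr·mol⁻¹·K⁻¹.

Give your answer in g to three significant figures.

n(O2) = PV/RT = (369 × 158) / (62.36 × 735.15) = 1.272 mol
n(H2O) = (10/13) × 1.272 = 0.9785 mol
m(H2O) = 0.9785 × 18.02 = 17.63 g

17.6 g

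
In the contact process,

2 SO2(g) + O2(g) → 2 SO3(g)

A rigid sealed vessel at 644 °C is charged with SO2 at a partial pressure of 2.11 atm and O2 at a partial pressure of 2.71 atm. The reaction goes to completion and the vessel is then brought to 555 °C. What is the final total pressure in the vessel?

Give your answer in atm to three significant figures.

3.40 atm

Because the vessel is rigid and T is held at 644 °C, work the stoichiometry in partial pressures (P_i = n_iRT/V).
P(O2) required for 2.11 atm of SO2 = (1/2) × 2.11 = 1.055 atm; available 2.71 atm, so SO2 is limiting.
P(O2) remaining = 2.71 − (1/2) × 2.11 = 1.655 atm
P(gaseous products) = (2)/2 × 2.11 = 2.110 atm
P_total at 644 °C = 1.655 + 2.110 = 3.765 atm
Scaling to 555 °C: P = 3.765 × 828.15/917.15 = 3.400 atm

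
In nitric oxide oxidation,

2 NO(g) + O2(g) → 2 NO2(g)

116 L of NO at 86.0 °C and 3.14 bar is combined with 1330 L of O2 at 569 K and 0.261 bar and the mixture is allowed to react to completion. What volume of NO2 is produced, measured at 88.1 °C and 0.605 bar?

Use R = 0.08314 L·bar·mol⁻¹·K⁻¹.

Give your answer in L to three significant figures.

606 L

n(NO) = PV/RT = (3.14 × 116) / (0.08314 × 359.15) = 12.20 mol
n(O2) = PV/RT = (0.261 × 1330) / (0.08314 × 569) = 7.338 mol
For 12.20 mol NO, stoichiometry requires (1/2) × 12.20 = 6.100 mol O2; 7.338 mol is available, so NO is limiting.
n(NO2) = (2/2) × 12.20 = 12.20 mol
V(NO2) = nRT/P = 12.20 × 0.08314 × 361.25 / 0.605 = 605.7 L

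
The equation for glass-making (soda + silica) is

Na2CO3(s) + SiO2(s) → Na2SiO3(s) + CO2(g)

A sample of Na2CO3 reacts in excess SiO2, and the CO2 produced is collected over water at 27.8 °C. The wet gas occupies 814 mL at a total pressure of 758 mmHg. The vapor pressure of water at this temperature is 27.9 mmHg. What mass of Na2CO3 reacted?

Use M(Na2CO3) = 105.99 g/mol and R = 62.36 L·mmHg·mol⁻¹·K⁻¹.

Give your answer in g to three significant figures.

P(CO2) = 758 − 27.9 = 730.1 mmHg
n(CO2) = PV/RT = (730.1 × 0.8140) / (62.36 × 300.95) = 0.03167 mol
n(Na2CO3) = (1/1) × 0.03167 = 0.03167 mol
m(Na2CO3) = 0.03167 × 105.99 = 3.357 g

3.36 g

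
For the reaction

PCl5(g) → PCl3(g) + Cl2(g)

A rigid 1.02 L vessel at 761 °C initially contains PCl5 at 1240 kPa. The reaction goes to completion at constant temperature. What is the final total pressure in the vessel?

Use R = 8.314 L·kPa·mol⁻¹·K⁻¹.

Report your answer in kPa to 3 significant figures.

2480 kPa

Since T and V are fixed, P_final/P_initial = n_final/n_initial = 2/1.
P_final = (2/1) × 1240 = 2480 kPa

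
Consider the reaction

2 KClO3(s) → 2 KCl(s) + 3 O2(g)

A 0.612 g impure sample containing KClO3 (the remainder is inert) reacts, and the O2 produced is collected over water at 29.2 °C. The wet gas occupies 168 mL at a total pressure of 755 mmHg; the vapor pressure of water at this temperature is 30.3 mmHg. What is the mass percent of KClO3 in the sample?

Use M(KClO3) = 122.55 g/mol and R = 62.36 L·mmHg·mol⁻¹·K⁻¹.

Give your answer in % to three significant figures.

P(O2) = 755 − 30.3 = 724.7 mmHg
n(O2) = PV/RT = (724.7 × 0.1680) / (62.36 × 302.35) = 0.006457 mol
n(KClO3) = (2/3) × 0.006457 = 0.004305 mol
m(KClO3) = 0.004305 × 122.55 = 0.5276 g
%KClO3 = 0.5276 / 0.612 × 100 = 86.21%

86.2 %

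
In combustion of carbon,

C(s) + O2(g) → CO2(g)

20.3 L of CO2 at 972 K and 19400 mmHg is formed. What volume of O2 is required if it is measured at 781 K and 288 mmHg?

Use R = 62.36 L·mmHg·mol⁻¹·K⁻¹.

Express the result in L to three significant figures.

1100 L

n(CO2) = PV/RT = (19400 × 20.3) / (62.36 × 972) = 6.497 mol
n(O2) = (1/1) × 6.497 = 6.497 mol
V = nRT/P = 6.497 × 62.36 × 781 / 288 = 1099 L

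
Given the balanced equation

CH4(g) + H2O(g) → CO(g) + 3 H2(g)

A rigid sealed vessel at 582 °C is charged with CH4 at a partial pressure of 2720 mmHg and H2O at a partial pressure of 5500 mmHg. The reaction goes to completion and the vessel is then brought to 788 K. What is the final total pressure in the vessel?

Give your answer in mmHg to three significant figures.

At constant V, partial pressures at 582 °C are proportional to moles, so apply stoichiometry directly to pressures.
P(H2O) required for 2720 mmHg of CH4 = (1/1) × 2720 = 2720 mmHg; available 5500 mmHg, so CH4 is limiting.
P(H2O) remaining = 5500 − (1/1) × 2720 = 2780 mmHg
P(gaseous products) = (1+3)/1 × 2720 = 10880 mmHg
P_total at 582 °C = 2780 + 10880 = 13660 mmHg
Scaling to 788 K: P = 13660 × 788/855.15 = 12590 mmHg

12600 mmHg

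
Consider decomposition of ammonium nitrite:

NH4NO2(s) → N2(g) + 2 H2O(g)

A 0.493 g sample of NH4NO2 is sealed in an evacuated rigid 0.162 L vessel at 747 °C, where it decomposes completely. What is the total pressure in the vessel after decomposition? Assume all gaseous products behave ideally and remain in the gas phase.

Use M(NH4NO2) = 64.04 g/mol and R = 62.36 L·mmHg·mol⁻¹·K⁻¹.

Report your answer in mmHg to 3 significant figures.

n(NH4NO2) = 0.493 / 64.04 = 0.007698 mol
n(gas produced) = (3/1) × 0.007698 = 0.02309 mol
P = nRT/V = 0.02309 × 62.36 × 1020.15 / 0.162 = 9067 mmHg

9070 mmHg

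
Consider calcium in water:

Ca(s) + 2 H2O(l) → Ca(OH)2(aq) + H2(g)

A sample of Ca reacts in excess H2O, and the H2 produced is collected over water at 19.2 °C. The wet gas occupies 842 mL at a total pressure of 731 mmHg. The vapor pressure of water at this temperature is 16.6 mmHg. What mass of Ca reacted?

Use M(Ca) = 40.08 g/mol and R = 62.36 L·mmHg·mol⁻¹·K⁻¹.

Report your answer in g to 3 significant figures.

P(H2) = 731 − 16.6 = 714.4 mmHg
n(H2) = PV/RT = (714.4 × 0.8420) / (62.36 × 292.35) = 0.03299 mol
n(Ca) = (1/1) × 0.03299 = 0.03299 mol
m(Ca) = 0.03299 × 40.08 = 1.322 g

1.32 g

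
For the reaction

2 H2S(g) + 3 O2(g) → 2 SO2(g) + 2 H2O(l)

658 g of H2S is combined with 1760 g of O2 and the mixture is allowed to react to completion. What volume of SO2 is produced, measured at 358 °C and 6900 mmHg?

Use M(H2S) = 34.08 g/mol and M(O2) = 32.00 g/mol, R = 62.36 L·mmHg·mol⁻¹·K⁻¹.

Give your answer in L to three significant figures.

n(H2S) = 658 / 34.08 = 19.31 mol
n(O2) = 1760 / 32.00 = 55.00 mol
For 19.31 mol H2S, stoichiometry requires (3/2) × 19.31 = 28.96 mol O2; 55.00 mol is available, so H2S is limiting.
n(SO2) = (2/2) × 19.31 = 19.31 mol
V(SO2) = nRT/P = 19.31 × 62.36 × 631.15 / 6900 = 110.1 L

110 L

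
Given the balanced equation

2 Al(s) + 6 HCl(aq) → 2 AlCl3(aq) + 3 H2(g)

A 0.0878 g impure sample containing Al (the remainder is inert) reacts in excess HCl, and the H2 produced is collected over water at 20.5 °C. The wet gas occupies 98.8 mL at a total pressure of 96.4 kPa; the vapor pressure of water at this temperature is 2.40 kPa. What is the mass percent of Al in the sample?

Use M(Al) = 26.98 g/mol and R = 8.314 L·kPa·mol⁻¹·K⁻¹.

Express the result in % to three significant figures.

P(H2) = 96.4 − 2.40 = 94.00 kPa
n(H2) = PV/RT = (94.00 × 0.09880) / (8.314 × 293.65) = 0.003804 mol
n(Al) = (2/3) × 0.003804 = 0.002536 mol
m(Al) = 0.002536 × 26.98 = 0.06842 g
%Al = 0.06842 / 0.0878 × 100 = 77.93%

77.9 %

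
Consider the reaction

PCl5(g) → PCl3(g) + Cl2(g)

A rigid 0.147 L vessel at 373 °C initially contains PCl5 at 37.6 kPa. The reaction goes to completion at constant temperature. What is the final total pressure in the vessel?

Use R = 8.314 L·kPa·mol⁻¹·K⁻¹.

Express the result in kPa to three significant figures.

Since T and V are fixed, P_final/P_initial = n_final/n_initial = 2/1.
P_final = (2/1) × 37.6 = 75.20 kPa

75.2 kPa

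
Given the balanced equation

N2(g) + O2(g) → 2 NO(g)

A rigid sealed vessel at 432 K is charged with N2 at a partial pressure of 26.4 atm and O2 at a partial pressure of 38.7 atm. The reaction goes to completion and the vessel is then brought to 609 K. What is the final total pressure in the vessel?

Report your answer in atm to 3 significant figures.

Because the vessel is rigid and T is held at 432 K, work the stoichiometry in partial pressures (P_i = n_iRT/V).
P(O2) required for 26.4 atm of N2 = (1/1) × 26.4 = 26.40 atm; available 38.7 atm, so N2 is limiting.
P(O2) remaining = 38.7 − (1/1) × 26.4 = 12.30 atm
P(gaseous products) = (2)/1 × 26.4 = 52.80 atm
P_total at 432 K = 12.30 + 52.80 = 65.10 atm
Scaling to 609 K: P = 65.10 × 609/432 = 91.77 atm

91.8 atm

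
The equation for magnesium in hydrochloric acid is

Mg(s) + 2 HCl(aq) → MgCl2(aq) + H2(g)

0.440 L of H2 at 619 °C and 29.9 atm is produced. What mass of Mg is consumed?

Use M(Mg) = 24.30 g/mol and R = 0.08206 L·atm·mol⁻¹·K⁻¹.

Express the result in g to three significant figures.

n(H2) = PV/RT = (29.9 × 0.440) / (0.08206 × 892.15) = 0.1797 mol
n(Mg) = (1/1) × 0.1797 = 0.1797 mol
m(Mg) = 0.1797 × 24.30 = 4.367 g

4.37 g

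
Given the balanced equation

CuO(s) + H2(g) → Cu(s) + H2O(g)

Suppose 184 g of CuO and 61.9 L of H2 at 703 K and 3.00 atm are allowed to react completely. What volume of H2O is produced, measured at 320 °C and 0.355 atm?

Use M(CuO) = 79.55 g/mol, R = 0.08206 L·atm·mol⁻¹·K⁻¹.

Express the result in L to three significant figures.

317 L

n(CuO) = 184 / 79.55 = 2.313 mol
n(H2) = PV/RT = (3.00 × 61.9) / (0.08206 × 703) = 3.219 mol
For 2.313 mol CuO, stoichiometry requires (1/1) × 2.313 = 2.313 mol H2; 3.219 mol is available, so CuO is limiting.
n(H2O) = (1/1) × 2.313 = 2.313 mol
V(H2O) = nRT/P = 2.313 × 0.08206 × 593.15 / 0.355 = 317.1 L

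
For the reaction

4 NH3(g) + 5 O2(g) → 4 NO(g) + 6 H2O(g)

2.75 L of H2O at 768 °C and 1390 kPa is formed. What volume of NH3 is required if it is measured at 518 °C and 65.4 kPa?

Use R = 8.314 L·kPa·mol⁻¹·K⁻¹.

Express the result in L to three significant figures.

29.6 L

n(H2O) = PV/RT = (1390 × 2.75) / (8.314 × 1041.15) = 0.4416 mol
n(NH3) = (4/6) × 0.4416 = 0.2944 mol
V = nRT/P = 0.2944 × 8.314 × 791.15 / 65.4 = 29.61 L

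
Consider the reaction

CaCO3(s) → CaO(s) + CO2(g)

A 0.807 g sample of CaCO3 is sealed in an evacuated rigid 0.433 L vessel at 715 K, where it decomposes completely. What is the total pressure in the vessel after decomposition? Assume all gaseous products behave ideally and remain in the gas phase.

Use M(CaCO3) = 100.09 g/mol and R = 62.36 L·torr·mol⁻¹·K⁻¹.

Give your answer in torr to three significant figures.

n(CaCO3) = 0.807 / 100.09 = 0.008063 mol
n(gas produced) = (1/1) × 0.008063 = 0.008063 mol
P = nRT/V = 0.008063 × 62.36 × 715 / 0.433 = 830.3 torr

830 torr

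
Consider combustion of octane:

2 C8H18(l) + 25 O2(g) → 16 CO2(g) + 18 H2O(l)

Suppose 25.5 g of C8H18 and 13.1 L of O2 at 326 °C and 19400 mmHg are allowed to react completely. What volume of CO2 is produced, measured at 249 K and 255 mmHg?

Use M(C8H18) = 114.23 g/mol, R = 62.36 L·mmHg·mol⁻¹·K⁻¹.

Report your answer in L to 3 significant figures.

109 L

n(C8H18) = 25.5 / 114.23 = 0.2232 mol
n(O2) = PV/RT = (19400 × 13.1) / (62.36 × 599.15) = 6.802 mol
For 0.2232 mol C8H18, stoichiometry requires (25/2) × 0.2232 = 2.790 mol O2; 6.802 mol is available, so C8H18 is limiting.
n(CO2) = (16/2) × 0.2232 = 1.786 mol
V(CO2) = nRT/P = 1.786 × 62.36 × 249 / 255 = 108.8 L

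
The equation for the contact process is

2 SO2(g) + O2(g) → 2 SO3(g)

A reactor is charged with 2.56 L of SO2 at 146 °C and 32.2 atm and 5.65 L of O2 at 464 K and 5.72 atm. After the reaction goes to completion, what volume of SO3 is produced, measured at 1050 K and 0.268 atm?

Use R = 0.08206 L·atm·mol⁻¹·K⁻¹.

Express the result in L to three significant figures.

n(SO2) = PV/RT = (32.2 × 2.56) / (0.08206 × 419.15) = 2.397 mol
n(O2) = PV/RT = (5.72 × 5.65) / (0.08206 × 464) = 0.8488 mol
For 2.397 mol SO2, stoichiometry requires (1/2) × 2.397 = 1.198 mol O2; 0.8488 mol is available, so O2 is limiting.
n(SO3) = (2/1) × 0.8488 = 1.698 mol
V(SO3) = nRT/P = 1.698 × 0.08206 × 1050 / 0.268 = 545.9 L

546 L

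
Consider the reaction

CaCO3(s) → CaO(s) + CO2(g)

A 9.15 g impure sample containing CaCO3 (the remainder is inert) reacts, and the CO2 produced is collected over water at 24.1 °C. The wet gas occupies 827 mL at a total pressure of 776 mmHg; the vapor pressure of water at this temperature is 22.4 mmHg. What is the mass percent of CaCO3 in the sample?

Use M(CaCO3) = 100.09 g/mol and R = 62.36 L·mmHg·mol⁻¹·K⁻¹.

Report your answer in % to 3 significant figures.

36.8 %

P(CO2) = 776 − 22.4 = 753.6 mmHg
n(CO2) = PV/RT = (753.6 × 0.8270) / (62.36 × 297.25) = 0.03362 mol
n(CaCO3) = (1/1) × 0.03362 = 0.03362 mol
m(CaCO3) = 0.03362 × 100.09 = 3.365 g
%CaCO3 = 3.365 / 9.15 × 100 = 36.78%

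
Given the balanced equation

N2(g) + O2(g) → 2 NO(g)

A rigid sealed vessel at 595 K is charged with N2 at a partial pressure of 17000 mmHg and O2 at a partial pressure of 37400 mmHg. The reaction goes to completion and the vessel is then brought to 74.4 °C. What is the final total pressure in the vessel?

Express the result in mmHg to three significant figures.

With V and T fixed, P_i ∝ n_i, so the mole ratios apply directly to partial pressures at 595 K.
P(O2) required for 17000 mmHg of N2 = (1/1) × 17000 = 17000 mmHg; available 37400 mmHg, so N2 is limiting.
P(O2) remaining = 37400 − (1/1) × 17000 = 20400 mmHg
P(gaseous products) = (2)/1 × 17000 = 34000 mmHg
P_total at 595 K = 20400 + 34000 = 54400 mmHg
Scaling to 74.4 °C: P = 54400 × 347.55/595 = 31780 mmHg

31800 mmHg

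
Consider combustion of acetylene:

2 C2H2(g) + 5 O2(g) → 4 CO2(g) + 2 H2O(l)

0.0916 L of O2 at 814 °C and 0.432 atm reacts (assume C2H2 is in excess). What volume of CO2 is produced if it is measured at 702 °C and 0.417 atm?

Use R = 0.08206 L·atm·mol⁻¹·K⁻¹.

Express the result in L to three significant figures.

n(O2) = PV/RT = (0.432 × 0.0916) / (0.08206 × 1087.15) = 0.0004436 mol
n(CO2) = (4/5) × 0.0004436 = 0.0003549 mol
V = nRT/P = 0.0003549 × 0.08206 × 975.15 / 0.417 = 0.06810 L

0.0681 L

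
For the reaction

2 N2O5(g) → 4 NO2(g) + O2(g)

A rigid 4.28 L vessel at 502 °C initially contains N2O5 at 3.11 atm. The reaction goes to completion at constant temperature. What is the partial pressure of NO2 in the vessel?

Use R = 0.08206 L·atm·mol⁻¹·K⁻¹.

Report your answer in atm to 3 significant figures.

6.22 atm

n(N2O5)₀ = PV/RT = (3.11 × 4.28) / (0.08206 × 775.15) = 0.2093 mol
n(NO2) = (4/2) × 0.2093 = 0.4186 mol
P(NO2) = nRT/V = 0.4186 × 0.08206 × 775.15 / 4.28 = 6.221 atm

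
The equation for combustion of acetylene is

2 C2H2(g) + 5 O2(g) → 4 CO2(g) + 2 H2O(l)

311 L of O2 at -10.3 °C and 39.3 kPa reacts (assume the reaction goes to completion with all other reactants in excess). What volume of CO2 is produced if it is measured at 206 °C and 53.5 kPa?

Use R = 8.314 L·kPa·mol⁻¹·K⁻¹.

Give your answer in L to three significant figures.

n(O2) = PV/RT = (39.3 × 311) / (8.314 × 262.85) = 5.593 mol
n(CO2) = (4/5) × 5.593 = 4.474 mol
V = nRT/P = 4.474 × 8.314 × 479.15 / 53.5 = 333.1 L

333 L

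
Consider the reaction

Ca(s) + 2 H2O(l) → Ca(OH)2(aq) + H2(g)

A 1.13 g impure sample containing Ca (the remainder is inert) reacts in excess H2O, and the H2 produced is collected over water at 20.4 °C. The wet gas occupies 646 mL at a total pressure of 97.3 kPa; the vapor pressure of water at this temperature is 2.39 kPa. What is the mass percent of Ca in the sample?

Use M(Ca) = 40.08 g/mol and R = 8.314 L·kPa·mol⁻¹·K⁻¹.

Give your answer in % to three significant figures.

P(H2) = 97.3 − 2.39 = 94.91 kPa
n(H2) = PV/RT = (94.91 × 0.6460) / (8.314 × 293.55) = 0.02512 mol
n(Ca) = (1/1) × 0.02512 = 0.02512 mol
m(Ca) = 0.02512 × 40.08 = 1.007 g
%Ca = 1.007 / 1.13 × 100 = 89.12%

89.1 %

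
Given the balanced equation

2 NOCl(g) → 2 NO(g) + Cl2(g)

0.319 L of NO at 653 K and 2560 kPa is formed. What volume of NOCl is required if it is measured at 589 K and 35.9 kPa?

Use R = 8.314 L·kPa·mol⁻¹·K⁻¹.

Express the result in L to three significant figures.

20.5 L

n(NO) = PV/RT = (2560 × 0.319) / (8.314 × 653) = 0.1504 mol
n(NOCl) = (2/2) × 0.1504 = 0.1504 mol
V = nRT/P = 0.1504 × 8.314 × 589 / 35.9 = 20.52 L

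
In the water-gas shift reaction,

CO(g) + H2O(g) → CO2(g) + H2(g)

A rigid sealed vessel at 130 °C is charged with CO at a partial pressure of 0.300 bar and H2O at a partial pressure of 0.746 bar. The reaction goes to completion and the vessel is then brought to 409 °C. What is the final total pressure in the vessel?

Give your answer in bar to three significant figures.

Because the vessel is rigid and T is held at 130 °C, work the stoichiometry in partial pressures (P_i = n_iRT/V).
P(H2O) required for 0.300 bar of CO = (1/1) × 0.300 = 0.3000 bar; available 0.746 bar, so CO is limiting.
P(H2O) remaining = 0.746 − (1/1) × 0.300 = 0.4460 bar
P(gaseous products) = (1+1)/1 × 0.300 = 0.6000 bar
P_total at 130 °C = 0.4460 + 0.6000 = 1.046 bar
Scaling to 409 °C: P = 1.046 × 682.15/403.15 = 1.770 bar

1.77 bar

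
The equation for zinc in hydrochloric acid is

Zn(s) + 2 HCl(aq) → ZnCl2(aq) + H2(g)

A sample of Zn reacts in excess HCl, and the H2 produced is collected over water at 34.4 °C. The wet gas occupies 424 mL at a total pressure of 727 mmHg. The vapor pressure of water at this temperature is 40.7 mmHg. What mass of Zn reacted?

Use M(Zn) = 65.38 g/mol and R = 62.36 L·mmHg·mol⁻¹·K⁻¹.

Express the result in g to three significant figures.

0.992 g

P(H2) = 727 − 40.7 = 686.3 mmHg
n(H2) = PV/RT = (686.3 × 0.4240) / (62.36 × 307.55) = 0.01517 mol
n(Zn) = (1/1) × 0.01517 = 0.01517 mol
m(Zn) = 0.01517 × 65.38 = 0.9918 g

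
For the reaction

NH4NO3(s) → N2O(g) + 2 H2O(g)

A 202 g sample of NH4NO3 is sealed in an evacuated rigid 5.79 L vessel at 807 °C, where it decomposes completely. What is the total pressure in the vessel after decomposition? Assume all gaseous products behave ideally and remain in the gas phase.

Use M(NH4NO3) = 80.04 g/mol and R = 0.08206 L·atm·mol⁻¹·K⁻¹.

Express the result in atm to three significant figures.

116 atm

n(NH4NO3) = 202 / 80.04 = 2.524 mol
n(gas produced) = (3/1) × 2.524 = 7.572 mol
P = nRT/V = 7.572 × 0.08206 × 1080.15 / 5.79 = 115.9 atm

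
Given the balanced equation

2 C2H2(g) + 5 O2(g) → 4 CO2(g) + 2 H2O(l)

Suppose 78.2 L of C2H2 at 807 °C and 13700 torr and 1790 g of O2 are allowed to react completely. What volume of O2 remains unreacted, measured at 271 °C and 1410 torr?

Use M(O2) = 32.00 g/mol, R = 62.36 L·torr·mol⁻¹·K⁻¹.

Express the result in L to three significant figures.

389 L

n(C2H2) = PV/RT = (13700 × 78.2) / (62.36 × 1080.15) = 15.91 mol
n(O2) = 1790 / 32.00 = 55.94 mol
For 15.91 mol C2H2, stoichiometry requires (5/2) × 15.91 = 39.77 mol O2; 55.94 mol is available, so C2H2 is limiting.
n(O2) consumed = (5/2) × 15.91 = 39.77 mol; remaining = 55.94 − 39.77 = 16.17 mol
V(O2) = nRT/P = 16.17 × 62.36 × 544.15 / 1410 = 389.1 L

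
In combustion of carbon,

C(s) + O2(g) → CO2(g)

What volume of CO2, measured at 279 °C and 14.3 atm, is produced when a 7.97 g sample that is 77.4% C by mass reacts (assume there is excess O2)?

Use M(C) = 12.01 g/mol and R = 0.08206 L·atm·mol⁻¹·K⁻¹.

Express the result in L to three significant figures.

mass of C = 7.97 × 77.4/100 = 6.169 g
n(C) = 6.169 / 12.01 = 0.5137 mol
n(CO2) = (1/1) × 0.5137 = 0.5137 mol
V = nRT/P = 0.5137 × 0.08206 × 552.15 / 14.3 = 1.628 L

1.63 L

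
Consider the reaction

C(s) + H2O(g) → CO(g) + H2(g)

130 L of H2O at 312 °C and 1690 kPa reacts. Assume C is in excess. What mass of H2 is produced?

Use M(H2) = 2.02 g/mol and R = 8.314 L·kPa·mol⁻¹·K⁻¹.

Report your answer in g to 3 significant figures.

n(H2O) = PV/RT = (1690 × 130) / (8.314 × 585.15) = 45.16 mol
n(H2) = (1/1) × 45.16 = 45.16 mol
m(H2) = 45.16 × 2.02 = 91.22 g

91.2 g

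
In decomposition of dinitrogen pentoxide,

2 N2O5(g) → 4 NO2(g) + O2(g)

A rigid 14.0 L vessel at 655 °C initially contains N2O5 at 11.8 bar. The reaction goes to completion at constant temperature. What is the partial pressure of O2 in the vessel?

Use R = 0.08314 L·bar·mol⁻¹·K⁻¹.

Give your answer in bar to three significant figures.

5.90 bar

n(N2O5)₀ = PV/RT = (11.8 × 14.0) / (0.08314 × 928.15) = 2.141 mol
n(O2) = (1/2) × 2.141 = 1.071 mol
P(O2) = nRT/V = 1.071 × 0.08314 × 928.15 / 14.0 = 5.903 bar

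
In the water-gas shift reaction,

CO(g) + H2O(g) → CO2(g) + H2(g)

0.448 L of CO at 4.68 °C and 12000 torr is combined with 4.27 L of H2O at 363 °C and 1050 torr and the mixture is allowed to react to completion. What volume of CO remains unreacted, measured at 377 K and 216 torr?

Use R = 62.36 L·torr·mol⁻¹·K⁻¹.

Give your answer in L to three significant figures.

n(CO) = PV/RT = (12000 × 0.448) / (62.36 × 277.83) = 0.3103 mol
n(H2O) = PV/RT = (1050 × 4.27) / (62.36 × 636.15) = 0.1130 mol
For 0.3103 mol CO, stoichiometry requires (1/1) × 0.3103 = 0.3103 mol H2O; 0.1130 mol is available, so H2O is limiting.
n(CO) consumed = (1/1) × 0.1130 = 0.1130 mol; remaining = 0.3103 − 0.1130 = 0.1973 mol
V(CO) = nRT/P = 0.1973 × 62.36 × 377 / 216 = 21.47 L

21.5 L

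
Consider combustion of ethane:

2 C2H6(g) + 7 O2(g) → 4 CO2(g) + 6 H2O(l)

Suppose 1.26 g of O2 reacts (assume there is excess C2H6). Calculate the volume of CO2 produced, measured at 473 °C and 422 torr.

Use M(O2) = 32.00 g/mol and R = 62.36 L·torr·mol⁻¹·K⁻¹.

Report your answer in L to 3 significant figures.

2.48 L

n(O2) = 1.260 / 32.00 = 0.03938 mol
n(CO2) = (4/7) × 0.03938 = 0.02250 mol
V = nRT/P = 0.02250 × 62.36 × 746.15 / 422 = 2.481 L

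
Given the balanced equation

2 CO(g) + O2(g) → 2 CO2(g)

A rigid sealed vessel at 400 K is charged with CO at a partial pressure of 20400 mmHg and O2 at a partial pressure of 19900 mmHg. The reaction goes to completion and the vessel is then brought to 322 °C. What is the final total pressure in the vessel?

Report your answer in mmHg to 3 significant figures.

With V and T fixed, P_i ∝ n_i, so the mole ratios apply directly to partial pressures at 400 K.
P(O2) required for 20400 mmHg of CO = (1/2) × 20400 = 10200 mmHg; available 19900 mmHg, so CO is limiting.
P(O2) remaining = 19900 − (1/2) × 20400 = 9700 mmHg
P(gaseous products) = (2)/2 × 20400 = 20400 mmHg
P_total at 400 K = 9700 + 20400 = 30100 mmHg
Scaling to 322 °C: P = 30100 × 595.15/400 = 44790 mmHg

44800 mmHg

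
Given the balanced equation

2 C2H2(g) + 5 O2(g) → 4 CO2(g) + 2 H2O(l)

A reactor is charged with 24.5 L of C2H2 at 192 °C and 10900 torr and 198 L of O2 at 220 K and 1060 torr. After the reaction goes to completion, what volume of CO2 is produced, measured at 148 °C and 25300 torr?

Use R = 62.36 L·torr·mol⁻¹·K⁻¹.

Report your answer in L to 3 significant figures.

12.7 L

n(C2H2) = PV/RT = (10900 × 24.5) / (62.36 × 465.15) = 9.206 mol
n(O2) = PV/RT = (1060 × 198) / (62.36 × 220) = 15.30 mol
For 9.206 mol C2H2, stoichiometry requires (5/2) × 9.206 = 23.02 mol O2; 15.30 mol is available, so O2 is limiting.
n(CO2) = (4/5) × 15.30 = 12.24 mol
V(CO2) = nRT/P = 12.24 × 62.36 × 421.15 / 25300 = 12.71 L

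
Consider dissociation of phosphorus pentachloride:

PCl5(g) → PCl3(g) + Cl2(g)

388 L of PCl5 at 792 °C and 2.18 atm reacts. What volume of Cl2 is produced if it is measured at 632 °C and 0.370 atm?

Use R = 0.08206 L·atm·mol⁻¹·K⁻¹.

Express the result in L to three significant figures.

n(PCl5) = PV/RT = (2.18 × 388) / (0.08206 × 1065.15) = 9.677 mol
n(Cl2) = (1/1) × 9.677 = 9.677 mol
V = nRT/P = 9.677 × 0.08206 × 905.15 / 0.370 = 1943 L

1940 L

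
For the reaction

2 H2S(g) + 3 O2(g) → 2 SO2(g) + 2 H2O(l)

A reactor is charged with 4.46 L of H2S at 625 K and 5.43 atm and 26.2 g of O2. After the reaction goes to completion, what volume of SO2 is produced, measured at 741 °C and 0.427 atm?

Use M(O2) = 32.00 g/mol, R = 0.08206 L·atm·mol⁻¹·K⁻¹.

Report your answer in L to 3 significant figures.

n(H2S) = PV/RT = (5.43 × 4.46) / (0.08206 × 625) = 0.4722 mol
n(O2) = 26.2 / 32.00 = 0.8187 mol
For 0.4722 mol H2S, stoichiometry requires (3/2) × 0.4722 = 0.7083 mol O2; 0.8187 mol is available, so H2S is limiting.
n(SO2) = (2/2) × 0.4722 = 0.4722 mol
V(SO2) = nRT/P = 0.4722 × 0.08206 × 1014.15 / 0.427 = 92.03 L

92.0 L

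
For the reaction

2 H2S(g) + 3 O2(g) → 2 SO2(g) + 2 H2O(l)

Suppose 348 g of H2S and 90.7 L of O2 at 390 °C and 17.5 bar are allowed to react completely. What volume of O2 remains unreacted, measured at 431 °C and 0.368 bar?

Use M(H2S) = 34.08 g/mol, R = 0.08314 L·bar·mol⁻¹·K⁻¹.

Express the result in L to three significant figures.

2140 L

n(H2S) = 348 / 34.08 = 10.21 mol
n(O2) = PV/RT = (17.5 × 90.7) / (0.08314 × 663.15) = 28.79 mol
For 10.21 mol H2S, stoichiometry requires (3/2) × 10.21 = 15.32 mol O2; 28.79 mol is available, so H2S is limiting.
n(O2) consumed = (3/2) × 10.21 = 15.32 mol; remaining = 28.79 − 15.32 = 13.47 mol
V(O2) = nRT/P = 13.47 × 0.08314 × 704.15 / 0.368 = 2143 L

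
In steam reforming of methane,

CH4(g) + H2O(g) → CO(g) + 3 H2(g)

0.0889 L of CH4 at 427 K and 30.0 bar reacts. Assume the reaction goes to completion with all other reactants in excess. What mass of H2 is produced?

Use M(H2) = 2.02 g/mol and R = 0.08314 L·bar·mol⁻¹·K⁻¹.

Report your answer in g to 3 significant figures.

0.455 g

n(CH4) = PV/RT = (30.0 × 0.0889) / (0.08314 × 427) = 0.07513 mol
n(H2) = (3/1) × 0.07513 = 0.2254 mol
m(H2) = 0.2254 × 2.02 = 0.4553 g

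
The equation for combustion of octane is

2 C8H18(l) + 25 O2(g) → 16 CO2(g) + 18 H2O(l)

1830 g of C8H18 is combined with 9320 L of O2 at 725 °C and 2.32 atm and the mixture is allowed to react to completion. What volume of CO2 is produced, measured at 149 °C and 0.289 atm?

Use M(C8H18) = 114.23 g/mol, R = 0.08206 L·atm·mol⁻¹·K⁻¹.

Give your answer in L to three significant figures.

n(C8H18) = 1830 / 114.23 = 16.02 mol
n(O2) = PV/RT = (2.32 × 9320) / (0.08206 × 998.15) = 264.0 mol
For 16.02 mol C8H18, stoichiometry requires (25/2) × 16.02 = 200.2 mol O2; 264.0 mol is available, so C8H18 is limiting.
n(CO2) = (16/2) × 16.02 = 128.2 mol
V(CO2) = nRT/P = 128.2 × 0.08206 × 422.15 / 0.289 = 15370 L

15400 L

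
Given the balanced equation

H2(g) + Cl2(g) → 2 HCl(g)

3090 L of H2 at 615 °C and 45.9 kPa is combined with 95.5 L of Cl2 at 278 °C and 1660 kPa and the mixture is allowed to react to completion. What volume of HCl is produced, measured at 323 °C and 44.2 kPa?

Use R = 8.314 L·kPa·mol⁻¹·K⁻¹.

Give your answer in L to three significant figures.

4310 L

n(H2) = PV/RT = (45.9 × 3090) / (8.314 × 888.15) = 19.21 mol
n(Cl2) = PV/RT = (1660 × 95.5) / (8.314 × 551.15) = 34.60 mol
For 19.21 mol H2, stoichiometry requires (1/1) × 19.21 = 19.21 mol Cl2; 34.60 mol is available, so H2 is limiting.
n(HCl) = (2/1) × 19.21 = 38.42 mol
V(HCl) = nRT/P = 38.42 × 8.314 × 596.15 / 44.2 = 4308 L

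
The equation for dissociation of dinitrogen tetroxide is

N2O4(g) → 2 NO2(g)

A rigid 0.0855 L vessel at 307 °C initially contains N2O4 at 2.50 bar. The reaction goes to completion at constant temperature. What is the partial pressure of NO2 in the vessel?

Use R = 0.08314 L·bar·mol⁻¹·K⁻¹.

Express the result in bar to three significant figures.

5.00 bar

n(N2O4)₀ = PV/RT = (2.50 × 0.0855) / (0.08314 × 580.15) = 0.004432 mol
n(NO2) = (2/1) × 0.004432 = 0.008864 mol
P(NO2) = nRT/V = 0.008864 × 0.08314 × 580.15 / 0.0855 = 5.001 bar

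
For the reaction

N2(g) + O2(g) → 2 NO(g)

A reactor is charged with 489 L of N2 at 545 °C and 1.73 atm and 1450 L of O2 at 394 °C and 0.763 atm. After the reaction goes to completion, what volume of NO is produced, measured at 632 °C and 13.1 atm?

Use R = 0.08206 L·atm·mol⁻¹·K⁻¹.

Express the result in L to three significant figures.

n(N2) = PV/RT = (1.73 × 489) / (0.08206 × 818.15) = 12.60 mol
n(O2) = PV/RT = (0.763 × 1450) / (0.08206 × 667.15) = 20.21 mol
For 12.60 mol N2, stoichiometry requires (1/1) × 12.60 = 12.60 mol O2; 20.21 mol is available, so N2 is limiting.
n(NO) = (2/1) × 12.60 = 25.20 mol
V(NO) = nRT/P = 25.20 × 0.08206 × 905.15 / 13.1 = 142.9 L

143 L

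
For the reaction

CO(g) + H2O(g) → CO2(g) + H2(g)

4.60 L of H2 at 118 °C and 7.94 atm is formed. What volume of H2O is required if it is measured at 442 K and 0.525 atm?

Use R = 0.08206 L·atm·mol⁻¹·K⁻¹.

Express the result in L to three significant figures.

n(H2) = PV/RT = (7.94 × 4.60) / (0.08206 × 391.15) = 1.138 mol
n(H2O) = (1/1) × 1.138 = 1.138 mol
V = nRT/P = 1.138 × 0.08206 × 442 / 0.525 = 78.62 L

78.6 L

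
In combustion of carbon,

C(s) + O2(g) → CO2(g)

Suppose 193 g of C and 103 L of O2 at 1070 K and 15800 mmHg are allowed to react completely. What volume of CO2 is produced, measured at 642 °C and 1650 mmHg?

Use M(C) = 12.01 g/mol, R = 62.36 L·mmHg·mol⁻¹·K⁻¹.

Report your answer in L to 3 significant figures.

556 L

n(C) = 193 / 12.01 = 16.07 mol
n(O2) = PV/RT = (15800 × 103) / (62.36 × 1070) = 24.39 mol
For 16.07 mol C, stoichiometry requires (1/1) × 16.07 = 16.07 mol O2; 24.39 mol is available, so C is limiting.
n(CO2) = (1/1) × 16.07 = 16.07 mol
V(CO2) = nRT/P = 16.07 × 62.36 × 915.15 / 1650 = 555.8 L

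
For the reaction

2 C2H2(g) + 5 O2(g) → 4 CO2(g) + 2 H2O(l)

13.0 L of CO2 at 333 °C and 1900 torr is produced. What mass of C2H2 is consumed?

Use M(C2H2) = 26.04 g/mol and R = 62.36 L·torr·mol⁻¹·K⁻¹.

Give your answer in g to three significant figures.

8.51 g

n(CO2) = PV/RT = (1900 × 13.0) / (62.36 × 606.15) = 0.6534 mol
n(C2H2) = (2/4) × 0.6534 = 0.3267 mol
m(C2H2) = 0.3267 × 26.04 = 8.507 g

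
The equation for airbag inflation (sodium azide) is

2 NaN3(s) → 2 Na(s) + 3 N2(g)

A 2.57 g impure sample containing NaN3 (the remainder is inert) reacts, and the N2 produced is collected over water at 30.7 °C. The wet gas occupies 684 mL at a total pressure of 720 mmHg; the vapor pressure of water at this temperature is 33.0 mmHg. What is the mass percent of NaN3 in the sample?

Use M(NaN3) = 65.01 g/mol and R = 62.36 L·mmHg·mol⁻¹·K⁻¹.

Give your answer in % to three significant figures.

P(N2) = 720 − 33.0 = 687.0 mmHg
n(N2) = PV/RT = (687.0 × 0.6840) / (62.36 × 303.85) = 0.02480 mol
n(NaN3) = (2/3) × 0.02480 = 0.01653 mol
m(NaN3) = 0.01653 × 65.01 = 1.075 g
%NaN3 = 1.075 / 2.57 × 100 = 41.83%

41.8 %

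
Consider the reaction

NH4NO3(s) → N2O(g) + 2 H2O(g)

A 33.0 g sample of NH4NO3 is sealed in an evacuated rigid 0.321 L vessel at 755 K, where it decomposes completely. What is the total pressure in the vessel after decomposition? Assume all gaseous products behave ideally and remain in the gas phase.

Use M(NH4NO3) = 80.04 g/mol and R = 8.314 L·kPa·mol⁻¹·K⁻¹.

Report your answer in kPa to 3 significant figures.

n(NH4NO3) = 33.0 / 80.04 = 0.4123 mol
n(gas produced) = (3/1) × 0.4123 = 1.237 mol
P = nRT/V = 1.237 × 8.314 × 755 / 0.321 = 24190 kPa

24200 kPa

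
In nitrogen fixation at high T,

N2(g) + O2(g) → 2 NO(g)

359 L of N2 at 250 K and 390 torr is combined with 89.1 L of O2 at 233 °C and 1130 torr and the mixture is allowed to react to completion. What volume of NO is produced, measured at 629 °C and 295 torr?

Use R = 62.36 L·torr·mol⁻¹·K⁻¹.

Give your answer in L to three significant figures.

n(N2) = PV/RT = (390 × 359) / (62.36 × 250) = 8.981 mol
n(O2) = PV/RT = (1130 × 89.1) / (62.36 × 506.15) = 3.190 mol
For 8.981 mol N2, stoichiometry requires (1/1) × 8.981 = 8.981 mol O2; 3.190 mol is available, so O2 is limiting.
n(NO) = (2/1) × 3.190 = 6.380 mol
V(NO) = nRT/P = 6.380 × 62.36 × 902.15 / 295 = 1217 L

1220 L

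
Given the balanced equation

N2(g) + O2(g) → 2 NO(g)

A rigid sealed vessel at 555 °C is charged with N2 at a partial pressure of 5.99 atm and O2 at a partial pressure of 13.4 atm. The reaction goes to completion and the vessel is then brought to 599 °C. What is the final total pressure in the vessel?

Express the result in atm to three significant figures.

Because the vessel is rigid and T is held at 555 °C, work the stoichiometry in partial pressures (P_i = n_iRT/V).
P(O2) required for 5.99 atm of N2 = (1/1) × 5.99 = 5.990 atm; available 13.4 atm, so N2 is limiting.
P(O2) remaining = 13.4 − (1/1) × 5.99 = 7.410 atm
P(gaseous products) = (2)/1 × 5.99 = 11.98 atm
P_total at 555 °C = 7.410 + 11.98 = 19.39 atm
Scaling to 599 °C: P = 19.39 × 872.15/828.15 = 20.42 atm

20.4 atm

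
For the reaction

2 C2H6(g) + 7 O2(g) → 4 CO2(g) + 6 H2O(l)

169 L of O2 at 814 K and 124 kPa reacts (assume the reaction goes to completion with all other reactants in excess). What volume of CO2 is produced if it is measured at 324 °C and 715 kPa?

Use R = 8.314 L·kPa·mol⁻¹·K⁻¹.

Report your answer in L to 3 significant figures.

n(O2) = PV/RT = (124 × 169) / (8.314 × 814) = 3.097 mol
n(CO2) = (4/7) × 3.097 = 1.770 mol
V = nRT/P = 1.770 × 8.314 × 597.15 / 715 = 12.29 L

12.3 L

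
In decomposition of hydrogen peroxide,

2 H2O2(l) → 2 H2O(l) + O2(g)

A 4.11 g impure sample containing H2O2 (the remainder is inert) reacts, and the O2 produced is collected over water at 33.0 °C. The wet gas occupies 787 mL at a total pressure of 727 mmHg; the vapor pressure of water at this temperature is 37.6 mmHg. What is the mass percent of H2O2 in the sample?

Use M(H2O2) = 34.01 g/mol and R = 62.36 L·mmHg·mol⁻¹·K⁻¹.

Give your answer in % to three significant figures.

47.0 %

P(O2) = 727 − 37.6 = 689.4 mmHg
n(O2) = PV/RT = (689.4 × 0.7870) / (62.36 × 306.15) = 0.02842 mol
n(H2O2) = (2/1) × 0.02842 = 0.05684 mol
m(H2O2) = 0.05684 × 34.01 = 1.933 g
%H2O2 = 1.933 / 4.11 × 100 = 47.03%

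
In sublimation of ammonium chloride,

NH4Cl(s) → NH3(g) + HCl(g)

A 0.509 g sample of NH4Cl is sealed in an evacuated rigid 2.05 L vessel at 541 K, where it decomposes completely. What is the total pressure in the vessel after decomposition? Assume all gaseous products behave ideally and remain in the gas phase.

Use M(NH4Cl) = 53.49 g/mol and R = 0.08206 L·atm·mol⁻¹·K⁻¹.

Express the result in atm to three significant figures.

0.412 atm

n(NH4Cl) = 0.509 / 53.49 = 0.009516 mol
n(gas produced) = (2/1) × 0.009516 = 0.01903 mol
P = nRT/V = 0.01903 × 0.08206 × 541 / 2.05 = 0.4121 atm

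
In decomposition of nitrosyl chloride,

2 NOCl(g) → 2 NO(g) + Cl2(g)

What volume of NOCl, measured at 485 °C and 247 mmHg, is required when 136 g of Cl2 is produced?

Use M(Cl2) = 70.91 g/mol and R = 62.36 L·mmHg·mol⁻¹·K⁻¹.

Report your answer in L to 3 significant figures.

734 L

n(Cl2) = 136.0 / 70.91 = 1.918 mol
n(NOCl) = (2/1) × 1.918 = 3.836 mol
V = nRT/P = 3.836 × 62.36 × 758.15 / 247 = 734.2 L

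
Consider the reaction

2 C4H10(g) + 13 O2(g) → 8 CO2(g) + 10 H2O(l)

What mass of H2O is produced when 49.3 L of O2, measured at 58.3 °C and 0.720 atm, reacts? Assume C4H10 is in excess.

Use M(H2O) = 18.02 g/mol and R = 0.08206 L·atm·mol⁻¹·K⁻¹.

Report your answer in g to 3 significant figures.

18.1 g

n(O2) = PV/RT = (0.720 × 49.3) / (0.08206 × 331.45) = 1.305 mol
n(H2O) = (10/13) × 1.305 = 1.004 mol
m(H2O) = 1.004 × 18.02 = 18.09 g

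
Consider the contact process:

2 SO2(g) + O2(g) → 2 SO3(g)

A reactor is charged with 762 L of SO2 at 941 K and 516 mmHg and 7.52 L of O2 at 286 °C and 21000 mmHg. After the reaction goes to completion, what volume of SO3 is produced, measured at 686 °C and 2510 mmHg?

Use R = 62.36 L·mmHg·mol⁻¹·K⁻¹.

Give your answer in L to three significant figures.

160 L

n(SO2) = PV/RT = (516 × 762) / (62.36 × 941) = 6.701 mol
n(O2) = PV/RT = (21000 × 7.52) / (62.36 × 559.15) = 4.529 mol
For 6.701 mol SO2, stoichiometry requires (1/2) × 6.701 = 3.350 mol O2; 4.529 mol is available, so SO2 is limiting.
n(SO3) = (2/2) × 6.701 = 6.701 mol
V(SO3) = nRT/P = 6.701 × 62.36 × 959.15 / 2510 = 159.7 L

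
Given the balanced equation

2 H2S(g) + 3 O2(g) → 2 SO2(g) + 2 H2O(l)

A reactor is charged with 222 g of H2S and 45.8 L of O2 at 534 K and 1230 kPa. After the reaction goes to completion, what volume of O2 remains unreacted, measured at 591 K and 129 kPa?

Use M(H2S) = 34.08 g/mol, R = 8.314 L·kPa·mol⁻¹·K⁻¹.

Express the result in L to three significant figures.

n(H2S) = 222 / 34.08 = 6.514 mol
n(O2) = PV/RT = (1230 × 45.8) / (8.314 × 534) = 12.69 mol
For 6.514 mol H2S, stoichiometry requires (3/2) × 6.514 = 9.771 mol O2; 12.69 mol is available, so H2S is limiting.
n(O2) consumed = (3/2) × 6.514 = 9.771 mol; remaining = 12.69 − 9.771 = 2.919 mol
V(O2) = nRT/P = 2.919 × 8.314 × 591 / 129 = 111.2 L

111 L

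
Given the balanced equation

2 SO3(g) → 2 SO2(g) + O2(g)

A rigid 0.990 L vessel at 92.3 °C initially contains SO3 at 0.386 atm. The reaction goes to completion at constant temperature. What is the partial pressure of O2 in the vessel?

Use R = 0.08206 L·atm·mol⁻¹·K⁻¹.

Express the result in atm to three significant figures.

n(SO3)₀ = PV/RT = (0.386 × 0.990) / (0.08206 × 365.45) = 0.01274 mol
n(O2) = (1/2) × 0.01274 = 0.006370 mol
P(O2) = nRT/V = 0.006370 × 0.08206 × 365.45 / 0.990 = 0.1930 atm

0.193 atm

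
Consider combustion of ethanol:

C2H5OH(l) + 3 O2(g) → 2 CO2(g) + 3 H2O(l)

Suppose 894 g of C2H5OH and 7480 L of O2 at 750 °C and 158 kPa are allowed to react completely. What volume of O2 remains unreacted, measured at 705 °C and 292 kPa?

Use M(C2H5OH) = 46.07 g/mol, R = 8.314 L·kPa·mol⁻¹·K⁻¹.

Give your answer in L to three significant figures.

2250 L

n(C2H5OH) = 894 / 46.07 = 19.41 mol
n(O2) = PV/RT = (158 × 7480) / (8.314 × 1023.15) = 138.9 mol
For 19.41 mol C2H5OH, stoichiometry requires (3/1) × 19.41 = 58.23 mol O2; 138.9 mol is available, so C2H5OH is limiting.
n(O2) consumed = (3/1) × 19.41 = 58.23 mol; remaining = 138.9 − 58.23 = 80.67 mol
V(O2) = nRT/P = 80.67 × 8.314 × 978.15 / 292 = 2247 L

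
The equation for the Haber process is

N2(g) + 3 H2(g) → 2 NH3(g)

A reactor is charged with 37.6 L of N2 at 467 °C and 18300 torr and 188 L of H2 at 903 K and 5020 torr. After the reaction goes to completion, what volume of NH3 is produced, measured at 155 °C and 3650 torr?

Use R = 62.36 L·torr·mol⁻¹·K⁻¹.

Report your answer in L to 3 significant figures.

n(N2) = PV/RT = (18300 × 37.6) / (62.36 × 740.15) = 14.91 mol
n(H2) = PV/RT = (5020 × 188) / (62.36 × 903) = 16.76 mol
For 14.91 mol N2, stoichiometry requires (3/1) × 14.91 = 44.73 mol H2; 16.76 mol is available, so H2 is limiting.
n(NH3) = (2/3) × 16.76 = 11.17 mol
V(NH3) = nRT/P = 11.17 × 62.36 × 428.15 / 3650 = 81.71 L

81.7 L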